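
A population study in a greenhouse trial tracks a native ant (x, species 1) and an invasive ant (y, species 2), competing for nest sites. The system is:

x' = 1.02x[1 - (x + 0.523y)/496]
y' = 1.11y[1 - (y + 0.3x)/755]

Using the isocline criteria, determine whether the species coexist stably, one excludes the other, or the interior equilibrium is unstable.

stable coexistence

Compare the nullcline intercepts: K1/α12 = 496/0.523 = 948 > K2 = 755; K2/α21 = 755/0.3 = 2520 > K1 = 496.
Since both inequalities hold, each species can invade when rare, so the interior equilibrium is stable.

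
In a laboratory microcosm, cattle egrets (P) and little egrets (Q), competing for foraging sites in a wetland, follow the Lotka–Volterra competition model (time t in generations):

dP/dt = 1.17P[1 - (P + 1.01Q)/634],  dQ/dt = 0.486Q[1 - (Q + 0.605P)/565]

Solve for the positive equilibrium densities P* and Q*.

Setting both brackets to zero gives the nullclines P + 1.01Q = 634 and 0.605P + Q = 565.
Substituting Q = 565 - 0.605P into the first: P(1 - 1.01·0.605) = 634 - 1.01·565.
So P* = 63.4/0.389 = 163, and then Q* = 565 - 0.605·163 = 466.

P* ≈ 163, Q* ≈ 466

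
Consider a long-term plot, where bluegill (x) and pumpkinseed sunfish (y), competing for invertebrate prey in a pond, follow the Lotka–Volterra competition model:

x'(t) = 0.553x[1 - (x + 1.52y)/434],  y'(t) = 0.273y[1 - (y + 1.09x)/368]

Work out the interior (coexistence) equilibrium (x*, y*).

x* ≈ 191, y* ≈ 160

Setting both brackets to zero gives the nullclines x + 1.52y = 434 and 1.09x + y = 368.
Substituting y = 368 - 1.09x into the first: x(1 - 1.52·1.09) = 434 - 1.52·368.
So x* = -125/-0.657 = 191, and then y* = 368 - 1.09·191 = 160.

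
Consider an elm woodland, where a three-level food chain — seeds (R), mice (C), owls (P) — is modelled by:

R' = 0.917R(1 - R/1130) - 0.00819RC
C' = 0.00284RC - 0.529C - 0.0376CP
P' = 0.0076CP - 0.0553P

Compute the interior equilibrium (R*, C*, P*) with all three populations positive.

From dP/dt = 0: 0.0076C* = 0.0553, so C* = 7.28.
From dR/dt = 0: 0.917(1 - R*/1130) = 0.00819·7.28, giving R* = 1130·(1 - 0.065) = 1060.
From dC/dt = 0: 0.00284·1060 - 0.529 = 0.0376P*, so P* = 2.47/0.0376 = 65.7.

R* ≈ 1060, C* ≈ 7.28, P* ≈ 65.7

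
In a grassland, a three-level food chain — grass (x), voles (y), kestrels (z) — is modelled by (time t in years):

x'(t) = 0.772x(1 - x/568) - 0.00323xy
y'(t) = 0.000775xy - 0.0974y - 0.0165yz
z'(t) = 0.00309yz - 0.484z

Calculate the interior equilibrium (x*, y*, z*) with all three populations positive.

x* ≈ 196, y* ≈ 157, z* ≈ 3.29

From dz/dt = 0: 0.00309y* = 0.484, so y* = 157.
From dx/dt = 0: 0.772(1 - x*/568) = 0.00323·157, giving x* = 568·(1 - 0.655) = 196.
From dy/dt = 0: 0.000775·196 - 0.0974 = 0.0165z*, so z* = 0.0543/0.0165 = 3.29.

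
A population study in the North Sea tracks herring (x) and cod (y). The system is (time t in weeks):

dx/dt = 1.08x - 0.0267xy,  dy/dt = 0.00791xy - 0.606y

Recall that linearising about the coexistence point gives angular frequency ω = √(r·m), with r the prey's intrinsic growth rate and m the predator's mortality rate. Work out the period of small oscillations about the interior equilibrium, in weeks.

Here r = 1.08 and m = 0.606, so r·m = 0.654.
ω = √0.654 = 0.809 per week, hence T = 2π/ω ≈ 7.77 weeks.

T ≈ 7.77 weeks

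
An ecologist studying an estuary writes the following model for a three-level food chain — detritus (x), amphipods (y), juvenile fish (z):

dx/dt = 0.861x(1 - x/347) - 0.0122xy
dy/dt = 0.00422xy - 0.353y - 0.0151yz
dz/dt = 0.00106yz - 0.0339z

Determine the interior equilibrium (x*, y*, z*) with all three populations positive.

x* ≈ 190, y* ≈ 32, z* ≈ 29.7

From dz/dt = 0: 0.00106y* = 0.0339, so y* = 32.
From dx/dt = 0: 0.861(1 - x*/347) = 0.0122·32, giving x* = 347·(1 - 0.453) = 190.
From dy/dt = 0: 0.00422·190 - 0.353 = 0.0151z*, so z* = 0.448/0.0151 = 29.7.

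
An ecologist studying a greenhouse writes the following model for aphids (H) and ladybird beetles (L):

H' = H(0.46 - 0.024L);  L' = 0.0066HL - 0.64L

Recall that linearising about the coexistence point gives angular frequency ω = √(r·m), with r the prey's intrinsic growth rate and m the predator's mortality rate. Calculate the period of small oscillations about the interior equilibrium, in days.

Here r = 0.46 and m = 0.64, so r·m = 0.294.
ω = √0.294 = 0.543 per day, hence T = 2π/ω ≈ 11.6 days.

T ≈ 11.6 days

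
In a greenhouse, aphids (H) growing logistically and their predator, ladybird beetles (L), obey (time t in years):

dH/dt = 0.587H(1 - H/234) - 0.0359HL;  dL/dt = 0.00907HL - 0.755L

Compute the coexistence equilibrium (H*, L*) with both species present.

H* ≈ 83.2, L* ≈ 10.5

From dL/dt = 0 with L > 0: 0.00907H* = 0.755, so H* = 83.2.
Substitute into dH/dt = 0: 0.587(1 - 83.2/234) = 0.0359L*.
The bracket is 0.644, giving L* = 0.378/0.0359 = 10.5.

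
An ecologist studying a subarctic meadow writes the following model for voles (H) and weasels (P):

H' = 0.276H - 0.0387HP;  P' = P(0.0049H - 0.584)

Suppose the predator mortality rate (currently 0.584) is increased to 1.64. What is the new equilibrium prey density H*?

H* ≈ 335

At the interior fixed point, setting dP/dt = 0 with P > 0 fixes H* = (predator death rate)/(HP coefficient) — independent of the other coefficients.
With the change, H* = 1.64/0.0049 = 335; it rises from 119.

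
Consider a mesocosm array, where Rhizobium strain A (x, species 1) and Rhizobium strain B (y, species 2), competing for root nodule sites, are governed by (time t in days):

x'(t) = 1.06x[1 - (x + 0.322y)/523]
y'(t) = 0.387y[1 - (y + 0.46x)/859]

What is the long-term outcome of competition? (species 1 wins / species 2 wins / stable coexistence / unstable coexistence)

Compare the nullcline intercepts: K1/α12 = 523/0.322 = 1620 > K2 = 859; K2/α21 = 859/0.46 = 1870 > K1 = 523.
Since both inequalities hold, each species can invade when rare, so the interior equilibrium is stable.

stable coexistence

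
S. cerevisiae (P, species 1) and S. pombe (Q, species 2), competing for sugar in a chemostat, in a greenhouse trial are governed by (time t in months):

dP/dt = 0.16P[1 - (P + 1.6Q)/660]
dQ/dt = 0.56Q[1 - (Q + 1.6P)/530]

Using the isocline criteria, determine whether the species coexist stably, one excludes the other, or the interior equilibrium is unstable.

Compare the nullcline intercepts: K1/α12 = 660/1.6 = 412 < K2 = 530; K2/α21 = 530/1.6 = 331 < K1 = 660.
Since both are reversed, neither can invade when rare; the interior point is a saddle.

unstable coexistence (outcome depends on initial conditions)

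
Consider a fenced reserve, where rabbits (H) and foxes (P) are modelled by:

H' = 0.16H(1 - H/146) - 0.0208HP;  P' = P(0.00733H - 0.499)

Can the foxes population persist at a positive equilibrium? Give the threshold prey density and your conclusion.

The predator equation gives dP/dt > 0 only when H > 0.499/0.00733 = 68.1.
Without the predator, H → K = 146. Since 146 > 68.1, the predator can invade and persist.

Threshold H = 68.1; K > 68.1, so yes, the predator persists.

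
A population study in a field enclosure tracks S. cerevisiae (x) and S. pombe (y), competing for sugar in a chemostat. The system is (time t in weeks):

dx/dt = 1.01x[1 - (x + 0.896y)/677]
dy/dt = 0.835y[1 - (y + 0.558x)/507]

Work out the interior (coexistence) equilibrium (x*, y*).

Setting both brackets to zero gives the nullclines x + 0.896y = 677 and 0.558x + y = 507.
Substituting y = 507 - 0.558x into the first: x(1 - 0.896·0.558) = 677 - 0.896·507.
So x* = 223/0.5 = 445, and then y* = 507 - 0.558·445 = 258.

x* ≈ 445, y* ≈ 258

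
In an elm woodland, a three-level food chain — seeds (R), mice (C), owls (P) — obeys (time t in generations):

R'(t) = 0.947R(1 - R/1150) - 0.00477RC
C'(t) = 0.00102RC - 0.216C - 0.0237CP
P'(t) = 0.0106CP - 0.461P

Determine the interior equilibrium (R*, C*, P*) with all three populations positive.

From dP/dt = 0: 0.0106C* = 0.461, so C* = 43.5.
From dR/dt = 0: 0.947(1 - R*/1150) = 0.00477·43.5, giving R* = 1150·(1 - 0.219) = 898.
From dC/dt = 0: 0.00102·898 - 0.216 = 0.0237P*, so P* = 0.7/0.0237 = 29.5.

R* ≈ 898, C* ≈ 43.5, P* ≈ 29.5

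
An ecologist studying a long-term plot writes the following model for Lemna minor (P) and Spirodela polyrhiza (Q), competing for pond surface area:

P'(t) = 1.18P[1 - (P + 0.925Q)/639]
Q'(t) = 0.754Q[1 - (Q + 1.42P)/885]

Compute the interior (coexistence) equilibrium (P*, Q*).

P* ≈ 573, Q* ≈ 71.4

Setting both brackets to zero gives the nullclines P + 0.925Q = 639 and 1.42P + Q = 885.
Substituting Q = 885 - 1.42P into the first: P(1 - 0.925·1.42) = 639 - 0.925·885.
So P* = -180/-0.313 = 573, and then Q* = 885 - 1.42·573 = 71.4.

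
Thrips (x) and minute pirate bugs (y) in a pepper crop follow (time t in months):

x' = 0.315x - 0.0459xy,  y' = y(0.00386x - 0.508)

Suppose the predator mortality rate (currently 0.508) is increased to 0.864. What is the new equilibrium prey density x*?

At the interior fixed point, setting dy/dt = 0 with y > 0 fixes x* = (predator death rate)/(xy coefficient) — independent of the other coefficients.
With the change, x* = 0.864/0.00386 = 224; it rises from 132.

x* ≈ 224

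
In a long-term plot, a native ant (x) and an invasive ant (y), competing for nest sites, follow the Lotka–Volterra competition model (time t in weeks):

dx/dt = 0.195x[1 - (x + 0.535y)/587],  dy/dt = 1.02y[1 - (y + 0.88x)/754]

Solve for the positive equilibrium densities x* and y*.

Setting both brackets to zero gives the nullclines x + 0.535y = 587 and 0.88x + y = 754.
Substituting y = 754 - 0.88x into the first: x(1 - 0.535·0.88) = 587 - 0.535·754.
So x* = 184/0.529 = 347, and then y* = 754 - 0.88·347 = 449.

x* ≈ 347, y* ≈ 449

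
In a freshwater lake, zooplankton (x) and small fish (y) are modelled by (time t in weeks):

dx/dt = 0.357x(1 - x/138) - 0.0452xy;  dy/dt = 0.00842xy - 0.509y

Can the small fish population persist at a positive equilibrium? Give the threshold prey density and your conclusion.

Threshold x = 60.5; K > 60.5, so yes, the predator persists.

The predator equation gives dy/dt > 0 only when x > 0.509/0.00842 = 60.5.
Without the predator, x → K = 138. Since 138 > 60.5, the predator can invade and persist.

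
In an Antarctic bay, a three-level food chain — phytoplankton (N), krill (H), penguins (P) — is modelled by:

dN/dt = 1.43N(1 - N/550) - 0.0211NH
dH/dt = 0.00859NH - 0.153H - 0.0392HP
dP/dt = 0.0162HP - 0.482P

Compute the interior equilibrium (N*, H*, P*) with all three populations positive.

N* ≈ 309, H* ≈ 29.8, P* ≈ 63.7

From dP/dt = 0: 0.0162H* = 0.482, so H* = 29.8.
From dN/dt = 0: 1.43(1 - N*/550) = 0.0211·29.8, giving N* = 550·(1 - 0.439) = 309.
From dH/dt = 0: 0.00859·309 - 0.153 = 0.0392P*, so P* = 2.5/0.0392 = 63.7.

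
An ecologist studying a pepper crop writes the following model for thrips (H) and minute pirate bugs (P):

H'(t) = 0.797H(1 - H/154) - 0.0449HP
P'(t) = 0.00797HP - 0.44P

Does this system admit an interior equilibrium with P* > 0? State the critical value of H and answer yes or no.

The predator equation gives dP/dt > 0 only when H > 0.44/0.00797 = 55.2.
Without the predator, H → K = 154. Since 154 > 55.2, the predator can invade and persist.

Threshold H = 55.2; K > 55.2, so yes, the predator persists.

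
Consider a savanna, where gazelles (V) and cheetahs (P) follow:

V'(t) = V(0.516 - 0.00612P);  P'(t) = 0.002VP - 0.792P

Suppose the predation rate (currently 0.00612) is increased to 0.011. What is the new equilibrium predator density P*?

At the interior fixed point, setting dV/dt = 0 with V > 0 fixes P* = (prey growth rate)/(VP coefficient) — independent of the other coefficients.
With the change, P* = 0.516/0.011 = 46.9; it falls from 84.3.

P* ≈ 46.9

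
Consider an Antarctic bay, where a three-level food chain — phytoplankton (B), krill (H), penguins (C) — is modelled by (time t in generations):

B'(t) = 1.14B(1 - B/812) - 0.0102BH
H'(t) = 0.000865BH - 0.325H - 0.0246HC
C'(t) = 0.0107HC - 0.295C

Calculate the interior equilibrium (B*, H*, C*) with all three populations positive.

From dC/dt = 0: 0.0107H* = 0.295, so H* = 27.6.
From dB/dt = 0: 1.14(1 - B*/812) = 0.0102·27.6, giving B* = 812·(1 - 0.247) = 612.
From dH/dt = 0: 0.000865·612 - 0.325 = 0.0246C*, so C* = 0.204/0.0246 = 8.3.

B* ≈ 612, H* ≈ 27.6, C* ≈ 8.3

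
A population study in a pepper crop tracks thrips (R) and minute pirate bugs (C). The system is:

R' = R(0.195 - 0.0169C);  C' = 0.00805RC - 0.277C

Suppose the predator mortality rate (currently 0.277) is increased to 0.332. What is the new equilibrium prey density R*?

R* ≈ 41.2

At the interior fixed point, setting dC/dt = 0 with C > 0 fixes R* = (predator death rate)/(RC coefficient) — independent of the other coefficients.
With the change, R* = 0.332/0.00805 = 41.2; it rises from 34.4.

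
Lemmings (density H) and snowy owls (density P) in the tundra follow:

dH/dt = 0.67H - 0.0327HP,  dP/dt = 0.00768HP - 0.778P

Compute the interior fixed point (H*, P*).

H* ≈ 101, P* ≈ 20.5

Set dP/dt = 0 with P > 0: 0.00768H - 0.778 = 0, so H* = 0.778/0.00768 = 101.
Set dH/dt = 0 with H > 0: 0.67 - 0.0327P = 0, so P* = 0.67/0.0327 = 20.5.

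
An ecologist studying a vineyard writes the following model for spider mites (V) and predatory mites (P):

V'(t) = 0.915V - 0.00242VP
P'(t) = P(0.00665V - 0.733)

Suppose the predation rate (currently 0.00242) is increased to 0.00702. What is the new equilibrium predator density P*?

P* ≈ 130

At the interior fixed point, setting dV/dt = 0 with V > 0 fixes P* = (prey growth rate)/(VP coefficient) — independent of the other coefficients.
With the change, P* = 0.915/0.00702 = 130; it falls from 378.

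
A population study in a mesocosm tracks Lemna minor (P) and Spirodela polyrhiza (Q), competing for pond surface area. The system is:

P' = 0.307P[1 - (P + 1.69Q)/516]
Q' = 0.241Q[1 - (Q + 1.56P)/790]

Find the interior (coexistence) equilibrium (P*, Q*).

Setting both brackets to zero gives the nullclines P + 1.69Q = 516 and 1.56P + Q = 790.
Substituting Q = 790 - 1.56P into the first: P(1 - 1.69·1.56) = 516 - 1.69·790.
So P* = -819/-1.64 = 501, and then Q* = 790 - 1.56·501 = 9.14.

P* ≈ 501, Q* ≈ 9.14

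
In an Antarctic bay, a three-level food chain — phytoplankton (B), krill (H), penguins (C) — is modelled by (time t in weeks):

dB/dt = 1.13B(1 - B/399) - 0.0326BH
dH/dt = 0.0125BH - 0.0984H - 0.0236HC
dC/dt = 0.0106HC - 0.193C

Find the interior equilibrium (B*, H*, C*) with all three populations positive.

B* ≈ 189, H* ≈ 18.2, C* ≈ 96.2

From dC/dt = 0: 0.0106H* = 0.193, so H* = 18.2.
From dB/dt = 0: 1.13(1 - B*/399) = 0.0326·18.2, giving B* = 399·(1 - 0.525) = 189.
From dH/dt = 0: 0.0125·189 - 0.0984 = 0.0236C*, so C* = 2.27/0.0236 = 96.2.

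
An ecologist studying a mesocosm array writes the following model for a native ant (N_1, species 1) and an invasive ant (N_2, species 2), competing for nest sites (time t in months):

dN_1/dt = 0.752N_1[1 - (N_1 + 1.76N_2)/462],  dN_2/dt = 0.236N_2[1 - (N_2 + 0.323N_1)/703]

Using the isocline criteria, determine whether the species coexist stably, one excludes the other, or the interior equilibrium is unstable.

species 2 excludes species 1

Compare the nullcline intercepts: K1/α12 = 462/1.76 = 262 < K2 = 703; K2/α21 = 703/0.323 = 2180 > K1 = 462.
Since the inequalities point opposite ways, species 2 can invade but species 1 cannot.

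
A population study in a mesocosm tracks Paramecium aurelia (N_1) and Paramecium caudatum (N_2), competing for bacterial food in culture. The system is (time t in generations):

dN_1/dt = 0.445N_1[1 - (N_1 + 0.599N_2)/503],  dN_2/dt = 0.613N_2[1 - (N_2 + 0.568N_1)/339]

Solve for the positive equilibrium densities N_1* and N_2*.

Setting both brackets to zero gives the nullclines N_1 + 0.599N_2 = 503 and 0.568N_1 + N_2 = 339.
Substituting N_2 = 339 - 0.568N_1 into the first: N_1(1 - 0.599·0.568) = 503 - 0.599·339.
So N_1* = 300/0.66 = 455, and then N_2* = 339 - 0.568·455 = 80.8.

N_1* ≈ 455, N_2* ≈ 80.8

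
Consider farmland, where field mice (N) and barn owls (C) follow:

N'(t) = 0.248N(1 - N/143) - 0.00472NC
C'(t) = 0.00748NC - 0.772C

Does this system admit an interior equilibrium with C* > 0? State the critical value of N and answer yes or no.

Threshold N = 103; K > 103, so yes, the predator persists.

The predator equation gives dC/dt > 0 only when N > 0.772/0.00748 = 103.
Without the predator, N → K = 143. Since 143 > 103, the predator can invade and persist.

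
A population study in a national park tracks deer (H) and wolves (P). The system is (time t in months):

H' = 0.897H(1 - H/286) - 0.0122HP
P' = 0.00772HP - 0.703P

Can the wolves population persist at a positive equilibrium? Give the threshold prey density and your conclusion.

Threshold H = 91.1; K > 91.1, so yes, the predator persists.

The predator equation gives dP/dt > 0 only when H > 0.703/0.00772 = 91.1.
Without the predator, H → K = 286. Since 286 > 91.1, the predator can invade and persist.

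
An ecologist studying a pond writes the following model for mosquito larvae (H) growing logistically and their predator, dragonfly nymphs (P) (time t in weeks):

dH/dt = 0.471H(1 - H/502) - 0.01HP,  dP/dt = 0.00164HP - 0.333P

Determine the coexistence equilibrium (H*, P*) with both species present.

From dP/dt = 0 with P > 0: 0.00164H* = 0.333, so H* = 203.
Substitute into dH/dt = 0: 0.471(1 - 203/502) = 0.01P*.
The bracket is 0.596, giving P* = 0.28/0.01 = 28.

H* ≈ 203, P* ≈ 28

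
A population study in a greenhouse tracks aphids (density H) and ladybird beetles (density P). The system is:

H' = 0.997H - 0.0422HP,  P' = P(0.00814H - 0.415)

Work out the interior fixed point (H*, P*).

Set dP/dt = 0 with P > 0: 0.00814H - 0.415 = 0, so H* = 0.415/0.00814 = 51.
Set dH/dt = 0 with H > 0: 0.997 - 0.0422P = 0, so P* = 0.997/0.0422 = 23.6.

H* ≈ 51, P* ≈ 23.6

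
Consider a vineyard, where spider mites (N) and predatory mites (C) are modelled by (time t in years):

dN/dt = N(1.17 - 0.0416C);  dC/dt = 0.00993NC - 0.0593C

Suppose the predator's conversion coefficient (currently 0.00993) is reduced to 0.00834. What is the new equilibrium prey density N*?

At the interior fixed point, setting dC/dt = 0 with C > 0 fixes N* = (predator death rate)/(NC coefficient) — independent of the other coefficients.
With the change, N* = 0.0593/0.00834 = 7.11; it rises from 5.97.

N* ≈ 7.11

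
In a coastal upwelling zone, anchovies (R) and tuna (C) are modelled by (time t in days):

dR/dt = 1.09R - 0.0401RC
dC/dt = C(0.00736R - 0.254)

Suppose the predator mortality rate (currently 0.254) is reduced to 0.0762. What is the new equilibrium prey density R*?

R* ≈ 10.4

At the interior fixed point, setting dC/dt = 0 with C > 0 fixes R* = (predator death rate)/(RC coefficient) — independent of the other coefficients.
With the change, R* = 0.0762/0.00736 = 10.4; it falls from 34.5.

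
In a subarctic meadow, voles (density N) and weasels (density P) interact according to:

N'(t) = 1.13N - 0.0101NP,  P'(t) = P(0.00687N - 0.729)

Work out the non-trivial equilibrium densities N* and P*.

Set dP/dt = 0 with P > 0: 0.00687N - 0.729 = 0, so N* = 0.729/0.00687 = 106.
Set dN/dt = 0 with N > 0: 1.13 - 0.0101P = 0, so P* = 1.13/0.0101 = 112.

N* ≈ 106, P* ≈ 112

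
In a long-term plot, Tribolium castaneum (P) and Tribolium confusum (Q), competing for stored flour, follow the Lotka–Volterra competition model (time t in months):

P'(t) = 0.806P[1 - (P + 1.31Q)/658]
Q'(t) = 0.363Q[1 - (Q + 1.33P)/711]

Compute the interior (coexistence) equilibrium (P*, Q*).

P* ≈ 368, Q* ≈ 221

Setting both brackets to zero gives the nullclines P + 1.31Q = 658 and 1.33P + Q = 711.
Substituting Q = 711 - 1.33P into the first: P(1 - 1.31·1.33) = 658 - 1.31·711.
So P* = -273/-0.742 = 368, and then Q* = 711 - 1.33·368 = 221.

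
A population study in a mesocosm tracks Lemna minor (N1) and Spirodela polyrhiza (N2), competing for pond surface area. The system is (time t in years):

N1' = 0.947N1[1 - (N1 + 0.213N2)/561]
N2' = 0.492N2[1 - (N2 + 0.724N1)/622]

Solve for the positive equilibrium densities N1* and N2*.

N1* ≈ 507, N2* ≈ 255

Setting both brackets to zero gives the nullclines N1 + 0.213N2 = 561 and 0.724N1 + N2 = 622.
Substituting N2 = 622 - 0.724N1 into the first: N1(1 - 0.213·0.724) = 561 - 0.213·622.
So N1* = 429/0.846 = 507, and then N2* = 622 - 0.724·507 = 255.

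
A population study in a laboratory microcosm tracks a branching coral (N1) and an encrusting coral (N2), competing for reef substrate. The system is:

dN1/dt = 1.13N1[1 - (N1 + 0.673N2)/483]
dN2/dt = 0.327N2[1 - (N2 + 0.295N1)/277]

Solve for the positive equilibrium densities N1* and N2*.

N1* ≈ 370, N2* ≈ 168

Setting both brackets to zero gives the nullclines N1 + 0.673N2 = 483 and 0.295N1 + N2 = 277.
Substituting N2 = 277 - 0.295N1 into the first: N1(1 - 0.673·0.295) = 483 - 0.673·277.
So N1* = 297/0.801 = 370, and then N2* = 277 - 0.295·370 = 168.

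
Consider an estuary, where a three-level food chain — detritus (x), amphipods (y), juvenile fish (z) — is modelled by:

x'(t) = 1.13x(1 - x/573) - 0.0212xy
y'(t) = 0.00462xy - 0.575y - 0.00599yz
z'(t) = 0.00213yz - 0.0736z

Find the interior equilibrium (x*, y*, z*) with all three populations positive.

x* ≈ 202, y* ≈ 34.6, z* ≈ 59.5

From dz/dt = 0: 0.00213y* = 0.0736, so y* = 34.6.
From dx/dt = 0: 1.13(1 - x*/573) = 0.0212·34.6, giving x* = 573·(1 - 0.648) = 202.
From dy/dt = 0: 0.00462·202 - 0.575 = 0.00599z*, so z* = 0.356/0.00599 = 59.5.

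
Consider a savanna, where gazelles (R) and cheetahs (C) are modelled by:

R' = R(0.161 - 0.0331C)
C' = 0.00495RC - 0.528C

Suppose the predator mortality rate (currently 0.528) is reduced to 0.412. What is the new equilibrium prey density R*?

R* ≈ 83.2

At the interior fixed point, setting dC/dt = 0 with C > 0 fixes R* = (predator death rate)/(RC coefficient) — independent of the other coefficients.
With the change, R* = 0.412/0.00495 = 83.2; it falls from 107.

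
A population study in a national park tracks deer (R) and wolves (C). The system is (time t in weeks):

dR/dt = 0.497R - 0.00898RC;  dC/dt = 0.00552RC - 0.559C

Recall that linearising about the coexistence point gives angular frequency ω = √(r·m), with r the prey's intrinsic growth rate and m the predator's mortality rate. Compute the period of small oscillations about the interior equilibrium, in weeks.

T ≈ 11.9 weeks

Here r = 0.497 and m = 0.559, so r·m = 0.278.
ω = √0.278 = 0.527 per week, hence T = 2π/ω ≈ 11.9 weeks.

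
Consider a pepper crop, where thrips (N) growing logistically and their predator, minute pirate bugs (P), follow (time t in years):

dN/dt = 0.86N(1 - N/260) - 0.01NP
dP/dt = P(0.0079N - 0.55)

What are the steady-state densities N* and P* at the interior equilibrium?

N* ≈ 69.6, P* ≈ 63

From dP/dt = 0 with P > 0: 0.0079N* = 0.55, so N* = 69.6.
Substitute into dN/dt = 0: 0.86(1 - 69.6/260) = 0.01P*.
The bracket is 0.732, giving P* = 0.63/0.01 = 63.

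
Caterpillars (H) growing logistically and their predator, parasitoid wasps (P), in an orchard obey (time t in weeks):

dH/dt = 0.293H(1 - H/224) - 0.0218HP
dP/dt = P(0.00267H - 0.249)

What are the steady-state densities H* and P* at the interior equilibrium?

From dP/dt = 0 with P > 0: 0.00267H* = 0.249, so H* = 93.3.
Substitute into dH/dt = 0: 0.293(1 - 93.3/224) = 0.0218P*.
The bracket is 0.584, giving P* = 0.171/0.0218 = 7.84.

H* ≈ 93.3, P* ≈ 7.84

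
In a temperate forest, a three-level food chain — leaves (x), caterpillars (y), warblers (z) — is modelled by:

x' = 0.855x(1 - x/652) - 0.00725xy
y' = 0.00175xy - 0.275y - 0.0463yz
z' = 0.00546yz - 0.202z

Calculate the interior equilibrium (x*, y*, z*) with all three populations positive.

x* ≈ 447, y* ≈ 37, z* ≈ 11

From dz/dt = 0: 0.00546y* = 0.202, so y* = 37.
From dx/dt = 0: 0.855(1 - x*/652) = 0.00725·37, giving x* = 652·(1 - 0.314) = 447.
From dy/dt = 0: 0.00175·447 - 0.275 = 0.0463z*, so z* = 0.508/0.0463 = 11.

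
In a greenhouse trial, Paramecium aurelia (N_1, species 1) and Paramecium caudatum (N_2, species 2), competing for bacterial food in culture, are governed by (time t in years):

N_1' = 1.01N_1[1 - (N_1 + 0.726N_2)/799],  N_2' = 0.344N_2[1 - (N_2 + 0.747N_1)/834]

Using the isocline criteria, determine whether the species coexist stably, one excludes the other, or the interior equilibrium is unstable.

Compare the nullcline intercepts: K1/α12 = 799/0.726 = 1100 > K2 = 834; K2/α21 = 834/0.747 = 1120 > K1 = 799.
Since both inequalities hold, each species can invade when rare, so the interior equilibrium is stable.

stable coexistence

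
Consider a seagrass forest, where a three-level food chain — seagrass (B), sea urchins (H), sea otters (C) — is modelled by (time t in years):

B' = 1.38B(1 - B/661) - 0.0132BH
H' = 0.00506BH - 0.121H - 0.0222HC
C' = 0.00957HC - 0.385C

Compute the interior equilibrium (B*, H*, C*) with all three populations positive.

From dC/dt = 0: 0.00957H* = 0.385, so H* = 40.2.
From dB/dt = 0: 1.38(1 - B*/661) = 0.0132·40.2, giving B* = 661·(1 - 0.385) = 407.
From dH/dt = 0: 0.00506·407 - 0.121 = 0.0222C*, so C* = 1.94/0.0222 = 87.2.

B* ≈ 407, H* ≈ 40.2, C* ≈ 87.2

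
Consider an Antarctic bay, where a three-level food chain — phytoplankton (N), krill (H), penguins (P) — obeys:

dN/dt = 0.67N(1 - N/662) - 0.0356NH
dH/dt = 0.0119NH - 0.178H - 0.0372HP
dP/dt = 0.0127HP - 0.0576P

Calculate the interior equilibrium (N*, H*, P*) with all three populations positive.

N* ≈ 502, H* ≈ 4.54, P* ≈ 156

From dP/dt = 0: 0.0127H* = 0.0576, so H* = 4.54.
From dN/dt = 0: 0.67(1 - N*/662) = 0.0356·4.54, giving N* = 662·(1 - 0.241) = 502.
From dH/dt = 0: 0.0119·502 - 0.178 = 0.0372P*, so P* = 5.8/0.0372 = 156.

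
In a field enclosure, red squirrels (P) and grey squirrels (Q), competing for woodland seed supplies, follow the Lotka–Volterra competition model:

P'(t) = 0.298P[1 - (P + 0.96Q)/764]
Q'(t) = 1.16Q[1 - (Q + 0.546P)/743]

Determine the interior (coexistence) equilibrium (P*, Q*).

P* ≈ 107, Q* ≈ 685

Setting both brackets to zero gives the nullclines P + 0.96Q = 764 and 0.546P + Q = 743.
Substituting Q = 743 - 0.546P into the first: P(1 - 0.96·0.546) = 764 - 0.96·743.
So P* = 50.7/0.476 = 107, and then Q* = 743 - 0.546·107 = 685.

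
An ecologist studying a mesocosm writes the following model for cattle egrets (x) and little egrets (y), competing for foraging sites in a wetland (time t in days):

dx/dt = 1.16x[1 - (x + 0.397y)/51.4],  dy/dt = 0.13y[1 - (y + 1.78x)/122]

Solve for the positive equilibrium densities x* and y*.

x* ≈ 10.1, y* ≈ 104

Setting both brackets to zero gives the nullclines x + 0.397y = 51.4 and 1.78x + y = 122.
Substituting y = 122 - 1.78x into the first: x(1 - 0.397·1.78) = 51.4 - 0.397·122.
So x* = 2.97/0.293 = 10.1, and then y* = 122 - 1.78·10.1 = 104.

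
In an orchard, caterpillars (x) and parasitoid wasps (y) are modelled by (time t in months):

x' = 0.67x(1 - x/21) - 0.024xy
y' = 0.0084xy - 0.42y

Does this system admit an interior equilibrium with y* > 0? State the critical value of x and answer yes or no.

Threshold x = 50; K < 50, so no, the predator goes extinct.

The predator equation gives dy/dt > 0 only when x > 0.42/0.0084 = 50.
Without the predator, x → K = 21. Since 21 < 50, the predator cannot invade.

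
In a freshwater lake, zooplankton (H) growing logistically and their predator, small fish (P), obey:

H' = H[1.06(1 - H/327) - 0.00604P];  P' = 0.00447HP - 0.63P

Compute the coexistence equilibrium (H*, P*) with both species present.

From dP/dt = 0 with P > 0: 0.00447H* = 0.63, so H* = 141.
Substitute into dH/dt = 0: 1.06(1 - 141/327) = 0.00604P*.
The bracket is 0.569, giving P* = 0.603/0.00604 = 99.9.

H* ≈ 141, P* ≈ 99.9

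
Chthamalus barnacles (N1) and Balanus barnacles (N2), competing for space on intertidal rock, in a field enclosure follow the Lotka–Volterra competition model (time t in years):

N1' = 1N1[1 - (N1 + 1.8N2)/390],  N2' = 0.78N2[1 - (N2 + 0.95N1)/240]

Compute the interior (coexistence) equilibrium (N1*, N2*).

Setting both brackets to zero gives the nullclines N1 + 1.8N2 = 390 and 0.95N1 + N2 = 240.
Substituting N2 = 240 - 0.95N1 into the first: N1(1 - 1.8·0.95) = 390 - 1.8·240.
So N1* = -42/-0.71 = 59.2, and then N2* = 240 - 0.95·59.2 = 184.

N1* ≈ 59.2, N2* ≈ 184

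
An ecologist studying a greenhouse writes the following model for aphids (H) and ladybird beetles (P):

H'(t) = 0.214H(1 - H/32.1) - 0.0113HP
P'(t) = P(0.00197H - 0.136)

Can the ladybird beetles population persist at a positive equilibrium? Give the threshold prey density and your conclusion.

Threshold H = 69; K < 69, so no, the predator goes extinct.

The predator equation gives dP/dt > 0 only when H > 0.136/0.00197 = 69.
Without the predator, H → K = 32.1. Since 32.1 < 69, the predator cannot invade.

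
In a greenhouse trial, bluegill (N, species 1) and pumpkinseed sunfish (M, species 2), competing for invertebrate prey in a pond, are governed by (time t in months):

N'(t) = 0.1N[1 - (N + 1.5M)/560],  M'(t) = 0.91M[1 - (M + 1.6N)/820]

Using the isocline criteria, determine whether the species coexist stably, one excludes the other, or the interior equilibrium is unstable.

unstable coexistence (outcome depends on initial conditions)

Compare the nullcline intercepts: K1/α12 = 560/1.5 = 373 < K2 = 820; K2/α21 = 820/1.6 = 512 < K1 = 560.
Since both are reversed, neither can invade when rare; the interior point is a saddle.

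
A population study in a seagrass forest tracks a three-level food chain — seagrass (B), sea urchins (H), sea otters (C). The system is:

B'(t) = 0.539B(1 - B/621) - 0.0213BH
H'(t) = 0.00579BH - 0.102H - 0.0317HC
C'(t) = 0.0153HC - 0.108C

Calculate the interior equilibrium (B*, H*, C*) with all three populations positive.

B* ≈ 448, H* ≈ 7.06, C* ≈ 78.6

From dC/dt = 0: 0.0153H* = 0.108, so H* = 7.06.
From dB/dt = 0: 0.539(1 - B*/621) = 0.0213·7.06, giving B* = 621·(1 - 0.279) = 448.
From dH/dt = 0: 0.00579·448 - 0.102 = 0.0317C*, so C* = 2.49/0.0317 = 78.6.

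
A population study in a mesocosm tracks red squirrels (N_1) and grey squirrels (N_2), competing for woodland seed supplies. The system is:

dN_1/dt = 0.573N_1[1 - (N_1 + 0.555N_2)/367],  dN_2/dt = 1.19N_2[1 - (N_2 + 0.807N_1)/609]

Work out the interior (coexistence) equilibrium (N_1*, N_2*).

N_1* ≈ 52.5, N_2* ≈ 567

Setting both brackets to zero gives the nullclines N_1 + 0.555N_2 = 367 and 0.807N_1 + N_2 = 609.
Substituting N_2 = 609 - 0.807N_1 into the first: N_1(1 - 0.555·0.807) = 367 - 0.555·609.
So N_1* = 29/0.552 = 52.5, and then N_2* = 609 - 0.807·52.5 = 567.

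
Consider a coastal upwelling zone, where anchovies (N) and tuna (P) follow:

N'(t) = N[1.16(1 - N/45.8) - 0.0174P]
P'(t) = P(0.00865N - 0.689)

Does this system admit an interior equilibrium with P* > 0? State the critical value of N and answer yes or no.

Threshold N = 79.7; K < 79.7, so no, the predator goes extinct.

The predator equation gives dP/dt > 0 only when N > 0.689/0.00865 = 79.7.
Without the predator, N → K = 45.8. Since 45.8 < 79.7, the predator cannot invade.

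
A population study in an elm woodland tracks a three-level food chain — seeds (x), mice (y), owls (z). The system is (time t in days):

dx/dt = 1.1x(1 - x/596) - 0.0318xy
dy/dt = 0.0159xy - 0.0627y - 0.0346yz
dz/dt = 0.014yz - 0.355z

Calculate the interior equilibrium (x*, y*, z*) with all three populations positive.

From dz/dt = 0: 0.014y* = 0.355, so y* = 25.4.
From dx/dt = 0: 1.1(1 - x*/596) = 0.0318·25.4, giving x* = 596·(1 - 0.733) = 159.
From dy/dt = 0: 0.0159·159 - 0.0627 = 0.0346z*, so z* = 2.47/0.0346 = 71.3.

x* ≈ 159, y* ≈ 25.4, z* ≈ 71.3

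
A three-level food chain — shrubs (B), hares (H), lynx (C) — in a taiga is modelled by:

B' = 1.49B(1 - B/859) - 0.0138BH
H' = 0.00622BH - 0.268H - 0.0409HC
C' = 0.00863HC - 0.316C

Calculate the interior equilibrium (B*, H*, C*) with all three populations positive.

From dC/dt = 0: 0.00863H* = 0.316, so H* = 36.6.
From dB/dt = 0: 1.49(1 - B*/859) = 0.0138·36.6, giving B* = 859·(1 - 0.339) = 568.
From dH/dt = 0: 0.00622·568 - 0.268 = 0.0409C*, so C* = 3.26/0.0409 = 79.8.

B* ≈ 568, H* ≈ 36.6, C* ≈ 79.8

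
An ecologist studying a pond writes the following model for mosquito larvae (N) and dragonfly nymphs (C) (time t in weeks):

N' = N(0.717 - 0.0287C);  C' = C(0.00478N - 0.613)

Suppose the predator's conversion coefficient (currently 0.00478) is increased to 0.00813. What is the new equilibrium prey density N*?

At the interior fixed point, setting dC/dt = 0 with C > 0 fixes N* = (predator death rate)/(NC coefficient) — independent of the other coefficients.
With the change, N* = 0.613/0.00813 = 75.4; it falls from 128.

N* ≈ 75.4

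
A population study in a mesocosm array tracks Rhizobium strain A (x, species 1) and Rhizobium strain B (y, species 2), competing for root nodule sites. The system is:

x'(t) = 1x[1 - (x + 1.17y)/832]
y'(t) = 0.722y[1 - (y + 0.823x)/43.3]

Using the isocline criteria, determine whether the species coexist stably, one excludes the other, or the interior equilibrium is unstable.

Compare the nullcline intercepts: K1/α12 = 832/1.17 = 711 > K2 = 43.3; K2/α21 = 43.3/0.823 = 52.6 < K1 = 832.
Since the inequalities point opposite ways, species 1 can invade but species 2 cannot.

species 1 excludes species 2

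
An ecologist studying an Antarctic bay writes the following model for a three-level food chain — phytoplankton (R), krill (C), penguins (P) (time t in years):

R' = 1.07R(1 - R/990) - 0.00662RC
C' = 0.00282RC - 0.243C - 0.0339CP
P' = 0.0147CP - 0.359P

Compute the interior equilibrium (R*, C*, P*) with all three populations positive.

R* ≈ 840, C* ≈ 24.4, P* ≈ 62.7

From dP/dt = 0: 0.0147C* = 0.359, so C* = 24.4.
From dR/dt = 0: 1.07(1 - R*/990) = 0.00662·24.4, giving R* = 990·(1 - 0.151) = 840.
From dC/dt = 0: 0.00282·840 - 0.243 = 0.0339P*, so P* = 2.13/0.0339 = 62.7.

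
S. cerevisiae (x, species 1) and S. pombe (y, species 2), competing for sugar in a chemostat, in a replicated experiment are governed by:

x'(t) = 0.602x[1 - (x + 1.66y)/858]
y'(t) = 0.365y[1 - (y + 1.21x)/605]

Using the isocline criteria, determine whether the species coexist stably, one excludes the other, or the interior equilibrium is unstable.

unstable coexistence (outcome depends on initial conditions)

Compare the nullcline intercepts: K1/α12 = 858/1.66 = 517 < K2 = 605; K2/α21 = 605/1.21 = 500 < K1 = 858.
Since both are reversed, neither can invade when rare; the interior point is a saddle.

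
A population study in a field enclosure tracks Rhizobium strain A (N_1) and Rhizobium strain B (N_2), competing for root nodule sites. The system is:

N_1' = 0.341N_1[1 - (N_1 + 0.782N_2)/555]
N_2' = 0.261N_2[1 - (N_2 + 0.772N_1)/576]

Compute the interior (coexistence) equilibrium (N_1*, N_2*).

N_1* ≈ 264, N_2* ≈ 372

Setting both brackets to zero gives the nullclines N_1 + 0.782N_2 = 555 and 0.772N_1 + N_2 = 576.
Substituting N_2 = 576 - 0.772N_1 into the first: N_1(1 - 0.782·0.772) = 555 - 0.782·576.
So N_1* = 105/0.396 = 264, and then N_2* = 576 - 0.772·264 = 372.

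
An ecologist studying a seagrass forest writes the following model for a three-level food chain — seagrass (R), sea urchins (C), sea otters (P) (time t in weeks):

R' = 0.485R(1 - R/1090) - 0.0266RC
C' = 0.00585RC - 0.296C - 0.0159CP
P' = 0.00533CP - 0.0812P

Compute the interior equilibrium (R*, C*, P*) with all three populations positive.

From dP/dt = 0: 0.00533C* = 0.0812, so C* = 15.2.
From dR/dt = 0: 0.485(1 - R*/1090) = 0.0266·15.2, giving R* = 1090·(1 - 0.836) = 179.
From dC/dt = 0: 0.00585·179 - 0.296 = 0.0159P*, so P* = 0.753/0.0159 = 47.3.

R* ≈ 179, C* ≈ 15.2, P* ≈ 47.3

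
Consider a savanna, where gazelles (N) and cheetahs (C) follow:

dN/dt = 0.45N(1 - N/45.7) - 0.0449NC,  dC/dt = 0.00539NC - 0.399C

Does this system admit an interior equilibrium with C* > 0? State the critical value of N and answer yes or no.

The predator equation gives dC/dt > 0 only when N > 0.399/0.00539 = 74.
Without the predator, N → K = 45.7. Since 45.7 < 74, the predator cannot invade.

Threshold N = 74; K < 74, so no, the predator goes extinct.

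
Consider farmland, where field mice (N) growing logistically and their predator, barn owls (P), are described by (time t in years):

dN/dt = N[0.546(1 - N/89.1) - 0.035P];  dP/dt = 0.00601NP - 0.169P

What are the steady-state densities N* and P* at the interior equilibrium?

From dP/dt = 0 with P > 0: 0.00601N* = 0.169, so N* = 28.1.
Substitute into dN/dt = 0: 0.546(1 - 28.1/89.1) = 0.035P*.
The bracket is 0.684, giving P* = 0.374/0.035 = 10.7.

N* ≈ 28.1, P* ≈ 10.7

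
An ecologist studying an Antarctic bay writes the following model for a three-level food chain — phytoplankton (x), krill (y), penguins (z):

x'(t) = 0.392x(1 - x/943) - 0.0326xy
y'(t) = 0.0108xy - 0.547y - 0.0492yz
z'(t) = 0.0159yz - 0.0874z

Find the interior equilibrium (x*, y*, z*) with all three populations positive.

x* ≈ 512, y* ≈ 5.5, z* ≈ 101

From dz/dt = 0: 0.0159y* = 0.0874, so y* = 5.5.
From dx/dt = 0: 0.392(1 - x*/943) = 0.0326·5.5, giving x* = 943·(1 - 0.457) = 512.
From dy/dt = 0: 0.0108·512 - 0.547 = 0.0492z*, so z* = 4.98/0.0492 = 101.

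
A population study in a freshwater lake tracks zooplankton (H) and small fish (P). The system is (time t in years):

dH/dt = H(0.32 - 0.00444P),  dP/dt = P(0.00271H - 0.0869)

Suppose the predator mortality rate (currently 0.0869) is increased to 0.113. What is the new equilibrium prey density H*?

H* ≈ 41.7

At the interior fixed point, setting dP/dt = 0 with P > 0 fixes H* = (predator death rate)/(HP coefficient) — independent of the other coefficients.
With the change, H* = 0.113/0.00271 = 41.7; it rises from 32.1.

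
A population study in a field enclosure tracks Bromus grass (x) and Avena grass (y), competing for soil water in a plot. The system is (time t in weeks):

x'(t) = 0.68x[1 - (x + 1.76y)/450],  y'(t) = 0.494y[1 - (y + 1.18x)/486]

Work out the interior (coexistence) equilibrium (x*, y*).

x* ≈ 376, y* ≈ 41.8

Setting both brackets to zero gives the nullclines x + 1.76y = 450 and 1.18x + y = 486.
Substituting y = 486 - 1.18x into the first: x(1 - 1.76·1.18) = 450 - 1.76·486.
So x* = -405/-1.08 = 376, and then y* = 486 - 1.18·376 = 41.8.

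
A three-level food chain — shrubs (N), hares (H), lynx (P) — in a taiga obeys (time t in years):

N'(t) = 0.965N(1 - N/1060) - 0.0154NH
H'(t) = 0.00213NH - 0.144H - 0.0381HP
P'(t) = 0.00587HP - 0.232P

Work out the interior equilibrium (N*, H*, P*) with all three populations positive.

From dP/dt = 0: 0.00587H* = 0.232, so H* = 39.5.
From dN/dt = 0: 0.965(1 - N*/1060) = 0.0154·39.5, giving N* = 1060·(1 - 0.631) = 391.
From dH/dt = 0: 0.00213·391 - 0.144 = 0.0381P*, so P* = 0.69/0.0381 = 18.1.

N* ≈ 391, H* ≈ 39.5, P* ≈ 18.1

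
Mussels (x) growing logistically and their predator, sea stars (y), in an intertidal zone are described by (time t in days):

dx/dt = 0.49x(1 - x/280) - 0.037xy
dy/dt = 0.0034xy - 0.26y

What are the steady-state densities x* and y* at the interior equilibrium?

x* ≈ 76.5, y* ≈ 9.63

From dy/dt = 0 with y > 0: 0.0034x* = 0.26, so x* = 76.5.
Substitute into dx/dt = 0: 0.49(1 - 76.5/280) = 0.037y*.
The bracket is 0.727, giving y* = 0.356/0.037 = 9.63.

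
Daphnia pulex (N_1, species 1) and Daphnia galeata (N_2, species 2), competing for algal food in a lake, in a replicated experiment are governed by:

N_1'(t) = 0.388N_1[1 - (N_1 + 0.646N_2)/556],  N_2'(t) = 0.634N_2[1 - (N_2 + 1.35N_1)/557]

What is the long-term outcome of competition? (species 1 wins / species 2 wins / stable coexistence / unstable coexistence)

species 1 excludes species 2

Compare the nullcline intercepts: K1/α12 = 556/0.646 = 861 > K2 = 557; K2/α21 = 557/1.35 = 413 < K1 = 556.
Since the inequalities point opposite ways, species 1 can invade but species 2 cannot.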